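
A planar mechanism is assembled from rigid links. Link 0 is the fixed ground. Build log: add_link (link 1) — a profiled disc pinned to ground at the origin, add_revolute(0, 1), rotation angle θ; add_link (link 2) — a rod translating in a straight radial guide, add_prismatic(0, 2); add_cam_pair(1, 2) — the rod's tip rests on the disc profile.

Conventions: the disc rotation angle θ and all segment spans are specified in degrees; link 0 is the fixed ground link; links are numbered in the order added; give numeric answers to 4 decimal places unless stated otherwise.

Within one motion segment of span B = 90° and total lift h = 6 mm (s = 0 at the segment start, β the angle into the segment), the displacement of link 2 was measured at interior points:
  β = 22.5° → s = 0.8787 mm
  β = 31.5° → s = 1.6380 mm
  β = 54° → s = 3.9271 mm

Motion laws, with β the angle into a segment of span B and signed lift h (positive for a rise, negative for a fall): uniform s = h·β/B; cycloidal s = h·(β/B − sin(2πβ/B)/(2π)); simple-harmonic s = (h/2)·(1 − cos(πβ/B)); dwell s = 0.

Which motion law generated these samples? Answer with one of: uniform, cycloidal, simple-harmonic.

candidates at β/B = r: uniform s = h·r (linear in β); cycloidal s = h·(r − sin(2πr)/(2π)); simple-harmonic s = (h/2)(1 − cos(πr))
β=22.5°: printed 0.8787 | uniform 1.5000, cycloidal 0.5451, simple-harmonic 0.8787
β=31.5°: printed 1.6380 | uniform 2.1000, cycloidal 1.3274, simple-harmonic 1.6380
β=54°: printed 3.9271 | uniform 3.6000, cycloidal 4.1613, simple-harmonic 3.9271
only one law matches every sample → simple-harmonic

simple-harmonic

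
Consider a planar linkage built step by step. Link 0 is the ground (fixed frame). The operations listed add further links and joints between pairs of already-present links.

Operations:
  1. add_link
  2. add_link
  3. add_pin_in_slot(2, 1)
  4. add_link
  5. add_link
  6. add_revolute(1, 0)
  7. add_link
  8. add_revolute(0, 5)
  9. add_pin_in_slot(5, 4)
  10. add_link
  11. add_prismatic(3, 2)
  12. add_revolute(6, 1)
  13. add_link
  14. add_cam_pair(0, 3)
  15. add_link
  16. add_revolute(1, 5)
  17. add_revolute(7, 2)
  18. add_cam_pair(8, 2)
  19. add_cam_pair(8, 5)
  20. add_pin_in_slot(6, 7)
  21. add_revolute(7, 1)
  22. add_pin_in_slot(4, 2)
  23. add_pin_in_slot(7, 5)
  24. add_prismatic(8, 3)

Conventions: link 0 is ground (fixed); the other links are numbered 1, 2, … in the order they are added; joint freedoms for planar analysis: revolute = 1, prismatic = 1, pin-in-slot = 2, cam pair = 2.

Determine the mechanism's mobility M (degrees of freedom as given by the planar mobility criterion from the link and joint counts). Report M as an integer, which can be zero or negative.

link 0 = ground. State L|J1|J2 = 1|0|0
+link1  2|0|0
+link2  3|0|0
PS(2,1) f=2→J2  3|0|1
+link3  4|0|1
+link4  5|0|1
R(1,0) f=1→J1  5|1|1
+link5  6|1|1
R(0,5) f=1→J1  6|2|1
PS(5,4) f=2→J2  6|2|2
+link6  7|2|2
P(3,2) f=1→J1  7|3|2
R(6,1) f=1→J1  7|4|2
+link7  8|4|2
C(0,3) f=2→J2  8|4|3
+link8  9|4|3
R(1,5) f=1→J1  9|5|3
R(7,2) f=1→J1  9|6|3
C(8,2) f=2→J2  9|6|4
C(8,5) f=2→J2  9|6|5
PS(6,7) f=2→J2  9|6|6
R(7,1) f=1→J1  9|7|6
PS(4,2) f=2→J2  9|7|7
PS(7,5) f=2→J2  9|7|8
P(8,3) f=1→J1  9|8|8
M = 3(9−1)−2·8−8 = 24−16−8 = 0

M = 0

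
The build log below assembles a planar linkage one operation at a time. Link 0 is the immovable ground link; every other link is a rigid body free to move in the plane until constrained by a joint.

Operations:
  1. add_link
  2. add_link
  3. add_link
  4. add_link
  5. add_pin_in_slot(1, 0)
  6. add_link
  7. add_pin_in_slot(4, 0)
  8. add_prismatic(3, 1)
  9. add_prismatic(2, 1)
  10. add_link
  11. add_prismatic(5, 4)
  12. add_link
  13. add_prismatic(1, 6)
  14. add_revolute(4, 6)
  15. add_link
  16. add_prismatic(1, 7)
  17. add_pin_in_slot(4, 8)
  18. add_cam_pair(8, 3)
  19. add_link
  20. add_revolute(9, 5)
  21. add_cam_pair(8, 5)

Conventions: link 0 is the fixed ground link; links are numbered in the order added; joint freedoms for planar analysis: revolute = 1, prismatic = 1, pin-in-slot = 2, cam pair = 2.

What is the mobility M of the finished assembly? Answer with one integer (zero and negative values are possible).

ground; <1,0,0>
#1 <2,0,0>
#2 <3,0,0>
#3 <4,0,0>
#4 <5,0,0>
PS:1↔0 J2 <5,0,1>
#5 <6,0,1>
PS:4↔0 J2 <6,0,2>
P:3↔1 J1 <6,1,2>
P:2↔1 J1 <6,2,2>
#6 <7,2,2>
P:5↔4 J1 <7,3,2>
#7 <8,3,2>
P:1↔6 J1 <8,4,2>
R:4↔6 J1 <8,5,2>
#8 <9,5,2>
P:1↔7 J1 <9,6,2>
PS:4↔8 J2 <9,6,3>
C:8↔3 J2 <9,6,4>
#9 <10,6,4>
R:9↔5 J1 <10,7,4>
C:8↔5 J2 <10,7,5>
3×9 − 2×7 − 1×5 = 8

M = 8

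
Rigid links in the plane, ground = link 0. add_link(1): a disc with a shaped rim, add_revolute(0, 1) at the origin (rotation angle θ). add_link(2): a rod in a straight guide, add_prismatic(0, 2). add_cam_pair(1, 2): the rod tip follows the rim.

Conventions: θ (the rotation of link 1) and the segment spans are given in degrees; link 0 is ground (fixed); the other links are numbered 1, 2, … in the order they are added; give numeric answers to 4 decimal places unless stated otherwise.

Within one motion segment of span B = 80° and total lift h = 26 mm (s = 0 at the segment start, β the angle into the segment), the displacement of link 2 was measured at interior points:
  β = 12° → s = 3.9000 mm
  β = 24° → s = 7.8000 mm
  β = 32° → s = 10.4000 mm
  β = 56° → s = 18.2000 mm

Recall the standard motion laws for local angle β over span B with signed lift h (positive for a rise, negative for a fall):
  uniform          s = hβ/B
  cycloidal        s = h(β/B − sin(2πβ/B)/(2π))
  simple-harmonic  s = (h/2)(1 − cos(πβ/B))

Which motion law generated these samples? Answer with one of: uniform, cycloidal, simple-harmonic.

candidates at β/B = r: uniform s = h·r (linear in β); cycloidal s = h·(r − sin(2πr)/(2π)); simple-harmonic s = (h/2)(1 − cos(πr))
β=12°: printed 3.9000 | uniform 3.9000, cycloidal 0.5523, simple-harmonic 1.4169
β=24°: printed 7.8000 | uniform 7.8000, cycloidal 3.8645, simple-harmonic 5.3588
β=32°: printed 10.4000 | uniform 10.4000, cycloidal 7.9677, simple-harmonic 8.9828
β=56°: printed 18.2000 | uniform 18.2000, cycloidal 22.1355, simple-harmonic 20.6412
only one law matches every sample → uniform

uniform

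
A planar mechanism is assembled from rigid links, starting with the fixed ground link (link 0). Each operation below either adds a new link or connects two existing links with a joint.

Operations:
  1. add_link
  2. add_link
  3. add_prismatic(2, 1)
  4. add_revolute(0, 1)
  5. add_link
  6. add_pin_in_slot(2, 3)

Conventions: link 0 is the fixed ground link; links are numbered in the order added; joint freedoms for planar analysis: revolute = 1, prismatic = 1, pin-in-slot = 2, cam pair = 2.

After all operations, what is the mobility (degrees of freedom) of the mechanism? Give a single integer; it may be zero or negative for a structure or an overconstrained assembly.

(L,J1,J2)=(1,0,0); link0 fixed
link1: (2,0,0)
link2: (3,0,0)
P 2-1 [J1]: (3,1,0)
R 0-1 [J1]: (3,2,0)
link3: (4,2,0)
PS 2-3 [J2]: (4,2,1)
Grübler: 3·3 − 2·2 − 1 = 4

M = 4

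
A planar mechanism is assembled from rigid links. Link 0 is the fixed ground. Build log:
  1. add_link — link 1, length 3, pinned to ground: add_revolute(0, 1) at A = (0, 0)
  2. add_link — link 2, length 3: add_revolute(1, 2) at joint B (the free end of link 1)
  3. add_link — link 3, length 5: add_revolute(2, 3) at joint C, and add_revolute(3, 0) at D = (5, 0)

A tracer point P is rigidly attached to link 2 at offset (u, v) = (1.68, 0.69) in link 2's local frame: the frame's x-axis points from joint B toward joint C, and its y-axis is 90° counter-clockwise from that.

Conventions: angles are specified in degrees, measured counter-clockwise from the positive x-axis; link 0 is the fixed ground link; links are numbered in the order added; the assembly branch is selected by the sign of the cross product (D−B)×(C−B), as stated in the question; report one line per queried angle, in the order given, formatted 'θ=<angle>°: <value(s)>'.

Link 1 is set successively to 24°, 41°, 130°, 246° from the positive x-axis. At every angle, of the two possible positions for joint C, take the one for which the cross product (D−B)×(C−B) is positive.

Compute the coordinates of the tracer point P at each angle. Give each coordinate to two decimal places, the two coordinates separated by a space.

A=(0,0), D=(5.00,0)
θ=24°: B = A + 3.00·(cos24°, sin24°) = (2.7406, 1.2202)
θ=24°: |BD| = 2.5678
θ=24°: circle(B,3.00) ∩ circle(D,5.00): a=-1.8316, h=2.3760
θ=24°:   candidates: C₊=(2.2581,4.1811) cross=6.101; C₋=(0.0000,0.0000) cross=-6.101
θ=24°:   branch + wants cross > 0 → take C=(2.2581,4.1811) (cross=6.101)
θ=24°: ex = (C−B)/|BC| = (-0.1608,0.9870); ey = (-0.9870,-0.1608)
θ=24°: P = B + 1.68·ex + 0.69·ey = (1.7894,2.7674)
θ=41°: B = A + 3.00·(cos41°, sin41°) = (2.2641, 1.9682)
θ=41°: |BD| = 3.3703
θ=41°: circle(B,3.00) ∩ circle(D,5.00): a=-0.6886, h=2.9199
θ=41°:   candidates: C₊=(3.4104,4.7406) cross=9.841; C₋=(0.0000,0.0000) cross=-9.841
θ=41°:   branch + wants cross > 0 → take C=(3.4104,4.7406) (cross=9.841)
θ=41°: ex = (C−B)/|BC| = (0.3821,0.9241); ey = (-0.9241,0.3821)
θ=41°: P = B + 1.68·ex + 0.69·ey = (2.2684,3.7843)
θ=130°: B = A + 3.00·(cos130°, sin130°) = (-1.9284, 2.2981)
θ=130°: |BD| = 7.2996
θ=130°: circle(B,3.00) ∩ circle(D,5.00): a=2.5538, h=1.5742
θ=130°:   candidates: C₊=(0.9912,2.9882) cross=11.491; C₋=(-0.0000,0.0000) cross=-11.491
θ=130°:   branch + wants cross > 0 → take C=(0.9912,2.9882) (cross=11.491)
θ=130°: ex = (C−B)/|BC| = (0.9732,0.2300); ey = (-0.2300,0.9732)
θ=130°: P = B + 1.68·ex + 0.69·ey = (-0.4521,3.3561)
θ=246°: B = A + 3.00·(cos246°, sin246°) = (-1.2202, -2.7406)
θ=246°: |BD| = 6.7972
θ=246°: circle(B,3.00) ∩ circle(D,5.00): a=2.2217, h=2.0160
θ=246°:   candidates: C₊=(0.0000,-0.0000) cross=13.703; C₋=(1.6257,-3.6897) cross=-13.703
θ=246°:   branch + wants cross > 0 → take C=(0.0000,-0.0000) (cross=13.703)
θ=246°: ex = (C−B)/|BC| = (0.4067,0.9135); ey = (-0.9135,0.4067)
θ=246°: P = B + 1.68·ex + 0.69·ey = (-1.1672,-0.9252)

θ=24°: 1.79 2.77
θ=41°: 2.27 3.78
θ=130°: -0.45 3.36
θ=246°: -1.17 -0.93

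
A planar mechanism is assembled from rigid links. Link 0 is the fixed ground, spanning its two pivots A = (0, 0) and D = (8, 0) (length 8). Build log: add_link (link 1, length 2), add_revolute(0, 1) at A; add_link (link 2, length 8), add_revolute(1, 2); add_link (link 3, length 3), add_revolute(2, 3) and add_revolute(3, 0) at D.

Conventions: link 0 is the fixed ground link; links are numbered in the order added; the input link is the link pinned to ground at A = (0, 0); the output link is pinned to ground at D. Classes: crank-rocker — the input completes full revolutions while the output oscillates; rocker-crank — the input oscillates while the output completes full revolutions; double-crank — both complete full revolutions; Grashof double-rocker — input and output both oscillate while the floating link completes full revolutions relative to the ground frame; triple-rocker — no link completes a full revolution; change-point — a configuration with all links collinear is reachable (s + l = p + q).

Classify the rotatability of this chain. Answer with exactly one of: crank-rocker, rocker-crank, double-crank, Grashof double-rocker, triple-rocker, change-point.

lengths: ground=8, input=2, coupler=8, output=3
sorted: s=2 (shortest), l=8 (longest), p+q=11
s + l = 10 vs p + q = 11
s + l < p + q (Grashof) with shortest = input link → crank-rocker

crank-rocker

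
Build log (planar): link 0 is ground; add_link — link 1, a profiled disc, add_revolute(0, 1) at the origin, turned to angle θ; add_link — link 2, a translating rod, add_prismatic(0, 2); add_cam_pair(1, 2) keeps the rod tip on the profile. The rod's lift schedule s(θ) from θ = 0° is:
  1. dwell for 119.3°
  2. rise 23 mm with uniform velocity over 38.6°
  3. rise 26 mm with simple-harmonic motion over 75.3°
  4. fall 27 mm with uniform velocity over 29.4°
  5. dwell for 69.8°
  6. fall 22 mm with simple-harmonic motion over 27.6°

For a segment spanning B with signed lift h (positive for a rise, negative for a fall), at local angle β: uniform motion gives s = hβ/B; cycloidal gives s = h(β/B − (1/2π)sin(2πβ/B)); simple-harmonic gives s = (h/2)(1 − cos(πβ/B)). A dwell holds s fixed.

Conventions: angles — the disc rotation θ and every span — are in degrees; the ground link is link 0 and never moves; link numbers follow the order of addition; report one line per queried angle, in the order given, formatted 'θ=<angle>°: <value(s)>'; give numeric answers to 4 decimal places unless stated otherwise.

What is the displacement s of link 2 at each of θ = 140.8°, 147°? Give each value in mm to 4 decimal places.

seg 1 [0°–119.3°] dwell: s stays 0.0000
seg 2 [119.3°–157.9°] uniform, h=23: θ=140.8° here. β=21.5, B=38.6. 23·21.5/38.6 = 12.8109 → s = 12.8109
seg 2 [119.3°–157.9°] uniform, h=23: θ=147° here. β=27.7, B=38.6. 23·27.7/38.6 = 16.5052 → s = 16.5052

θ=140.8°: 12.8109
θ=147°: 16.5052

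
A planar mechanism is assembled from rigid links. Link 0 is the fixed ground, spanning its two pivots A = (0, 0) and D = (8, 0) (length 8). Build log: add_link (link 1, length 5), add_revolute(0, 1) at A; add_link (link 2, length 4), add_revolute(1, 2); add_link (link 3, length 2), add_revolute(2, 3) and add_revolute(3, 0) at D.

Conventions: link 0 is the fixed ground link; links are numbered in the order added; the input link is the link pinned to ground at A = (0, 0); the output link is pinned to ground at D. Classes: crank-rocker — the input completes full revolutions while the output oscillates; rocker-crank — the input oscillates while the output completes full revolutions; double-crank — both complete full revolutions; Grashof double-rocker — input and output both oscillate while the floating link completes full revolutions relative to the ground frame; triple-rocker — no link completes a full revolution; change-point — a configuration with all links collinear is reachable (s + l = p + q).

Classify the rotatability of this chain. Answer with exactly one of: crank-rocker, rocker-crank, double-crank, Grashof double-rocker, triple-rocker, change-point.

lengths: ground=8, input=5, coupler=4, output=2
sorted: s=2 (shortest), l=8 (longest), p+q=9
s + l = 10 vs p + q = 9
s + l > p + q → non-Grashof → no link fully rotates → triple-rocker

triple-rocker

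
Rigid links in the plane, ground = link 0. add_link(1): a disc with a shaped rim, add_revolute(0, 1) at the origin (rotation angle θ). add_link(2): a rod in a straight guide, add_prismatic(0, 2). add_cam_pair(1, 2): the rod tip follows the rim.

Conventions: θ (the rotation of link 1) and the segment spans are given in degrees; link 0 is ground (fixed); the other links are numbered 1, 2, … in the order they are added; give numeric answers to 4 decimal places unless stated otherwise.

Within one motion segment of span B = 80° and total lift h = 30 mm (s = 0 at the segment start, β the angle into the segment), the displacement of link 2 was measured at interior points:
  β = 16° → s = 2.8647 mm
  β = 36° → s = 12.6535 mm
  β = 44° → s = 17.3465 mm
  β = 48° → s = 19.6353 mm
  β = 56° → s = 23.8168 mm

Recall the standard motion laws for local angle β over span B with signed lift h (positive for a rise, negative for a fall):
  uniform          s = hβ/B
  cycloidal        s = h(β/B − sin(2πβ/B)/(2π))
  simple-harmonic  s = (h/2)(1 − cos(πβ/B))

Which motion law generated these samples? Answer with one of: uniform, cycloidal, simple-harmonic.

candidates at β/B = r: uniform s = h·r (linear in β); cycloidal s = h·(r − sin(2πr)/(2π)); simple-harmonic s = (h/2)(1 − cos(πr))
β=16°: printed 2.8647 | uniform 6.0000, cycloidal 1.4590, simple-harmonic 2.8647
β=36°: printed 12.6535 | uniform 13.5000, cycloidal 12.0246, simple-harmonic 12.6535
β=44°: printed 17.3465 | uniform 16.5000, cycloidal 17.9754, simple-harmonic 17.3465
β=48°: printed 19.6353 | uniform 18.0000, cycloidal 20.8065, simple-harmonic 19.6353
β=56°: printed 23.8168 | uniform 21.0000, cycloidal 25.5410, simple-harmonic 23.8168
only one law matches every sample → simple-harmonic

simple-harmonic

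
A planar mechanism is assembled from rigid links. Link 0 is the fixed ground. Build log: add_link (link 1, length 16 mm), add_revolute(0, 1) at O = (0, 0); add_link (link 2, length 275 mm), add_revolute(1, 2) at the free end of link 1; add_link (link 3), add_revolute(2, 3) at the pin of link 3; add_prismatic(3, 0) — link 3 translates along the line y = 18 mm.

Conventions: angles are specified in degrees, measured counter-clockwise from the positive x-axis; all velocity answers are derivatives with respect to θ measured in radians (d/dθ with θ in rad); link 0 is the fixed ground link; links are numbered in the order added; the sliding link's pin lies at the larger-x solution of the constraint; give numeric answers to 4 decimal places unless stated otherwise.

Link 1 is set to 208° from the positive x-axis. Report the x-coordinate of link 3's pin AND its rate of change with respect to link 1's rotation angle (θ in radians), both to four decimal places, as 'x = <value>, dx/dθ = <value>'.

geometry: r = 16 mm, L = 275 mm, e = 18 mm
crank pin P = (r cos θ, r sin θ) = (-14.127161, -7.511545)
h = r sin θ − e = -7.511545 − 18 = -25.511545
x = r cos θ + √(L² − h²) = -14.127161 + 273.814099 = 259.686938
dx/dθ = −r sin θ − h·r cos θ/√(L² − h²) (θ in radians; h = -25.511545) = 6.195303

x = 259.6869, dx/dθ = 6.1953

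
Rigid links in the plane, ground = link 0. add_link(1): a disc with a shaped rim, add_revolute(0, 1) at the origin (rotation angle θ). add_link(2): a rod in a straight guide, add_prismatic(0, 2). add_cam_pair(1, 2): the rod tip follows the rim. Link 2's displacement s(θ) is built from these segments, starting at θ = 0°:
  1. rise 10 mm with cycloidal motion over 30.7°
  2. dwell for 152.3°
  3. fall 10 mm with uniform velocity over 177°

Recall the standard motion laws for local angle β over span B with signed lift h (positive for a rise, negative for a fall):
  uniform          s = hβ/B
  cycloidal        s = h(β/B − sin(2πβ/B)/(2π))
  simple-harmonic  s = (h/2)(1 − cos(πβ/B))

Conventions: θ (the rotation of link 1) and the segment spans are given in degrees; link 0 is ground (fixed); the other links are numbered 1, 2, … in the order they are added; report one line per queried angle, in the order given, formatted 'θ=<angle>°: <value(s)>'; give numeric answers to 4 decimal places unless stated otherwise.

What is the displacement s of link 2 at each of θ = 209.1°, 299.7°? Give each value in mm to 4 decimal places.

segment 1 (0° to 30.7°, cycloidal, h = 10) is passed completely: s = 0.0000 + (10) = 10.0000
segment 2 (30.7° to 183°, dwell): s unchanged at 10.0000
θ = 209.1° falls in segment 3 (183° to 360°, uniform, h = -10): β = 209.1 − 183 = 26.1°, B = 177°; Δs = -10·26.1/177 = -1.4746; s = 10.0000 − 1.4746 = 8.5254
θ = 299.7° falls in segment 3 (183° to 360°, uniform, h = -10): β = 299.7 − 183 = 116.7°, B = 177°; Δs = -10·116.7/177 = -6.5932; s = 10.0000 − 6.5932 = 3.4068

θ=209.1°: 8.5254
θ=299.7°: 3.4068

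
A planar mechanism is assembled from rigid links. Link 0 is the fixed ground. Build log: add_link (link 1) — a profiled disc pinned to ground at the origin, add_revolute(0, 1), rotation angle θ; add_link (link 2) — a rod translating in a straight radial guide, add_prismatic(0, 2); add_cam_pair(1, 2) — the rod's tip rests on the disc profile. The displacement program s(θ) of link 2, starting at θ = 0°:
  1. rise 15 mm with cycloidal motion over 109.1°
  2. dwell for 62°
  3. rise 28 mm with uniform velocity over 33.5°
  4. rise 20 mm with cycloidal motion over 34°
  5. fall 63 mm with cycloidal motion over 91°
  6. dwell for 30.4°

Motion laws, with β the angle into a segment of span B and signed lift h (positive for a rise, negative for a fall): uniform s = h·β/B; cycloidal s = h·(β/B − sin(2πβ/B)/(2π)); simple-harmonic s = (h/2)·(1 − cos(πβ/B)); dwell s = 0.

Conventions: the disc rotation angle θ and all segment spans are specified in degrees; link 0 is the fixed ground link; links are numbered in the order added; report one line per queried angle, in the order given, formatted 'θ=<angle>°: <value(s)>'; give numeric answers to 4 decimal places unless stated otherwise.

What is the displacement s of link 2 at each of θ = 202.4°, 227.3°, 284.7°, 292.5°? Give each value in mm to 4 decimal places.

seg 1 [0°–109.1°] cycloidal, h=15: full span → s += 15 → s = 15.0000
seg 2 [109.1°–171.1°] dwell: s stays 15.0000
seg 3 [171.1°–204.6°] uniform, h=28: θ=202.4° here. β=31.3, B=33.5. 28·31.3/33.5 = 26.1612 → s = 41.1612
seg 3 [171.1°–204.6°] uniform, h=28: full span → s += 28 → s = 43.0000
seg 4 [204.6°–238.6°] cycloidal, h=20: θ=227.3° here. β=22.7, B=34. 20·(0.6676 − sin(2π·0.6676)/(2π)) = 16.1193 → s = 59.1193
seg 4 [204.6°–238.6°] cycloidal, h=20: full span → s += 20 → s = 63.0000
seg 5 [238.6°–329.6°] cycloidal, h=-63: θ=284.7° here. β=46.1, B=91. -63·(0.5066 − sin(2π·0.5066)/(2π)) = -32.3307 → s = 30.6693
seg 5 [238.6°–329.6°] cycloidal, h=-63: θ=292.5° here. β=53.9, B=91. -63·(0.5923 − sin(2π·0.5923)/(2π)) = -42.8102 → s = 20.1898

θ=202.4°: 41.1612
θ=227.3°: 59.1193
θ=284.7°: 30.6693
θ=292.5°: 20.1898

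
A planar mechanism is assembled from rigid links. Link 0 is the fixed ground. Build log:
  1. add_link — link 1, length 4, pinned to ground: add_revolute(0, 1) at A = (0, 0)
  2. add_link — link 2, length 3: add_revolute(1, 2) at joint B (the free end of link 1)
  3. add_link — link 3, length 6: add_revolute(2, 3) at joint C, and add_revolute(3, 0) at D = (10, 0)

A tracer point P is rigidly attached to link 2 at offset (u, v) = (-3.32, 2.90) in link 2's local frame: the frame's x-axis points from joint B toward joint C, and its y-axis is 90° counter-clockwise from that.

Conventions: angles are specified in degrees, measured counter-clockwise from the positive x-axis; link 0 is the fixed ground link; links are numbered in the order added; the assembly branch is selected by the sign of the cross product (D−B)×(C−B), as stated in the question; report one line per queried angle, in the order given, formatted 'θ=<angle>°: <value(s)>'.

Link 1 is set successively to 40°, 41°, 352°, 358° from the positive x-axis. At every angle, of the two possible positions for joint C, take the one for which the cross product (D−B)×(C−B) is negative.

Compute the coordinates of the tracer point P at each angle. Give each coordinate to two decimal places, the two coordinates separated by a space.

A=(0,0), D=(10.00,0)
θ=40°: B = A + 4.00·(cos40°, sin40°) = (3.0642, 2.5712)
θ=40°: |BD| = 7.3971
θ=40°: circle(B,3.00) ∩ circle(D,6.00): a=1.8735, h=2.3431
θ=40°:   candidates: C₊=(5.6353,4.1169) cross=17.332; C₋=(4.0064,-0.2770) cross=-17.332
θ=40°:   branch - wants cross < 0 → take C=(4.0064,-0.2770) (cross=-17.332)
θ=40°: ex = (C−B)/|BC| = (0.3141,-0.9494); ey = (0.9494,0.3141)
θ=40°: P = B + -3.32·ex + 2.90·ey = (4.7747,6.6340)
θ=41°: B = A + 4.00·(cos41°, sin41°) = (3.0188, 2.6242)
θ=41°: |BD| = 7.4581
θ=41°: circle(B,3.00) ∩ circle(D,6.00): a=1.9189, h=2.3060
θ=41°:   candidates: C₊=(5.6265,4.1076) cross=17.198; C₋=(4.0037,-0.2095) cross=-17.198
θ=41°:   branch - wants cross < 0 → take C=(4.0037,-0.2095) (cross=-17.198)
θ=41°: ex = (C−B)/|BC| = (0.3283,-0.9446); ey = (0.9446,0.3283)
θ=41°: P = B + -3.32·ex + 2.90·ey = (4.6683,6.7122)
θ=352°: B = A + 4.00·(cos352°, sin352°) = (3.9611, -0.5567)
θ=352°: |BD| = 6.0645
θ=352°: circle(B,3.00) ∩ circle(D,6.00): a=0.8062, h=2.8896
θ=352°:   candidates: C₊=(4.4986,2.3948) cross=17.524; C₋=(5.0291,-3.3601) cross=-17.524
θ=352°:   branch - wants cross < 0 → take C=(5.0291,-3.3601) (cross=-17.524)
θ=352°: ex = (C−B)/|BC| = (0.3560,-0.9345); ey = (0.9345,0.3560)
θ=352°: P = B + -3.32·ex + 2.90·ey = (5.4891,3.5782)
θ=358°: B = A + 4.00·(cos358°, sin358°) = (3.9976, -0.1396)
θ=358°: |BD| = 6.0041
θ=358°: circle(B,3.00) ∩ circle(D,6.00): a=0.7536, h=2.9038
θ=358°:   candidates: C₊=(4.6834,2.7810) cross=17.435; C₋=(4.8184,-3.0251) cross=-17.435
θ=358°:   branch - wants cross < 0 → take C=(4.8184,-3.0251) (cross=-17.435)
θ=358°: ex = (C−B)/|BC| = (0.2736,-0.9618); ey = (0.9618,0.2736)
θ=358°: P = B + -3.32·ex + 2.90·ey = (5.8785,3.8472)

θ=40°: 4.77 6.63
θ=41°: 4.67 6.71
θ=352°: 5.49 3.58
θ=358°: 5.88 3.85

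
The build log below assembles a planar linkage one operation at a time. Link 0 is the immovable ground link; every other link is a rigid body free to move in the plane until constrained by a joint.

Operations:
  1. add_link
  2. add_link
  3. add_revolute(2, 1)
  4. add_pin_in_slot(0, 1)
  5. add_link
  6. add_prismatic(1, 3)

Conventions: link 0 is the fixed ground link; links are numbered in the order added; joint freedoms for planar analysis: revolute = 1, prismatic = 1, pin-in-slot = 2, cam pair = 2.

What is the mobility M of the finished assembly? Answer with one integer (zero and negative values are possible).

(L,J1,J2)=(1,0,0); link0 fixed
link1: (2,0,0)
link2: (3,0,0)
R 2-1 [J1]: (3,1,0)
PS 0-1 [J2]: (3,1,1)
link3: (4,1,1)
P 1-3 [J1]: (4,2,1)
Grübler: 3·3 − 2·2 − 1 = 4

M = 4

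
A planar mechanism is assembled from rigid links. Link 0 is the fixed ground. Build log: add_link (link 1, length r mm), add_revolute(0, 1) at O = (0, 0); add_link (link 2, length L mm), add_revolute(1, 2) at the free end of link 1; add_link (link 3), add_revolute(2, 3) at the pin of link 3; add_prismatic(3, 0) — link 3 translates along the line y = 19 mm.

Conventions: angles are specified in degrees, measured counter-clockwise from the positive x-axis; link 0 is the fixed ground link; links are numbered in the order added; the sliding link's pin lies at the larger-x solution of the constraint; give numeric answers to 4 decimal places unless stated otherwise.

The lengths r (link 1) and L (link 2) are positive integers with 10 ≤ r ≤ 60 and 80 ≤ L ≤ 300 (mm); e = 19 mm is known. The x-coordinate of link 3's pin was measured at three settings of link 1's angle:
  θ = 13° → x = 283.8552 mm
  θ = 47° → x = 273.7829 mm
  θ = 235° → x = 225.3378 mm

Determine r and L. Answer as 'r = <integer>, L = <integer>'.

constraint per measurement: (x − r cos θ)² + (r sin θ − e)² = L²
subtracting the θ₁ and θ₂ equations cancels the r² and L² terms:
r = (x₁² − x₂²) / (2[(x₁cos θ₁ + e sin θ₁) − (x₂cos θ₂ + e sin θ₂)]) = 34.9999 → r = 35
L² = (x₁ − r cos θ₁)² + (r sin θ₁ − e)² = 62499.9890 → L = 250.0000 → L = 250
check at θ₃=235°: x = 225.3378 (printed 225.3378) ✓

r = 35, L = 250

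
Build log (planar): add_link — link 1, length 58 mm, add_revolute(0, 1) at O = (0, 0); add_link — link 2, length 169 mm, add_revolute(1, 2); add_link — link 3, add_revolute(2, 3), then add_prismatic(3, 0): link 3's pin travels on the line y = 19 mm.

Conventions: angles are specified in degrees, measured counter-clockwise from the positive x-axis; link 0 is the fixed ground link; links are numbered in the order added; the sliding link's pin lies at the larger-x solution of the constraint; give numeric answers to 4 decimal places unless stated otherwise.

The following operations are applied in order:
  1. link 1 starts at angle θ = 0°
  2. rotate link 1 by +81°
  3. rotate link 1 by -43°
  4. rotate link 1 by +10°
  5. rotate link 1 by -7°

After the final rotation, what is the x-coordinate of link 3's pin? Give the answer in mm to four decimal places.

geometry: r = 58 mm, L = 169 mm, e = 19 mm; θ starts at 0°
rotate link 1 by +81°: θ ← 0° +81° = 81°
rotate link 1 by -43°: θ ← 81° -43° = 38°
rotate link 1 by +10°: θ ← 38° +10° = 48°
rotate link 1 by -7°: θ ← 48° -7° = 41°
crank pin P = (r cos θ, r sin θ) = (43.773156, 38.051424)
h = r sin θ − e = 38.051424 − 19 = 19.051424
x = r cos θ + √(L² − h²) = 43.773156 + 167.922730 = 211.695886

211.6959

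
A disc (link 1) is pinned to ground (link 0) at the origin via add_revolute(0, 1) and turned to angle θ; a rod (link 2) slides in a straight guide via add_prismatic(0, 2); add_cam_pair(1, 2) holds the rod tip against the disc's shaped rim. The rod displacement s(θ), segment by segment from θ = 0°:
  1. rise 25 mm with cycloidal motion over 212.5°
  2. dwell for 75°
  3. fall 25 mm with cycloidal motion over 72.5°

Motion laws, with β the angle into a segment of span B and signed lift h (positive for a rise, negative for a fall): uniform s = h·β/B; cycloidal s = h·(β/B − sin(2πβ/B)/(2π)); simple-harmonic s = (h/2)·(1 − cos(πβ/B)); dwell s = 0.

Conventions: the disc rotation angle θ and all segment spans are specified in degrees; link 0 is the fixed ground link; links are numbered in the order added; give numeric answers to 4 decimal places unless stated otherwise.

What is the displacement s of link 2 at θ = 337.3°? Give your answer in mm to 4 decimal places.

segment 1 (0° to 212.5°, cycloidal, h = 25) is passed completely: s = 0.0000 + (25) = 25.0000
segment 2 (212.5° to 287.5°, dwell): s unchanged at 25.0000
θ = 337.3° falls in segment 3 (287.5° to 360°, cycloidal, h = -25): β = 337.3 − 287.5 = 49.8°, B = 72.5°; Δs = -25·(0.6869 − sin(2π·0.6869)/(2π)) = -20.8426; s = 25.0000 − 20.8426 = 4.1574

4.1574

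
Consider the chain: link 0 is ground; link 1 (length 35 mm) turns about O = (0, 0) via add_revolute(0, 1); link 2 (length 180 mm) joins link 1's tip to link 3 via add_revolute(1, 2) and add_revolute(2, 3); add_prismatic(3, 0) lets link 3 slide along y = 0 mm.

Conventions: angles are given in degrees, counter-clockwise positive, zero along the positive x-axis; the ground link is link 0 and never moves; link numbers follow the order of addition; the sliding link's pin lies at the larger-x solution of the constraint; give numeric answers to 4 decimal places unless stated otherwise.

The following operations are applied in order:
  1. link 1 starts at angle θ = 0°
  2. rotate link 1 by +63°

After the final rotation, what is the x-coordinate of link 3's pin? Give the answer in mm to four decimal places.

geometry: r = 35 mm, L = 180 mm, e = 0 mm; θ starts at 0°
rotate link 1 by +63°: θ ← 0° +63° = 63°
crank pin P = (r cos θ, r sin θ) = (15.889667, 31.185228)
h = r sin θ − e = 31.185228 − 0 = 31.185228
x = r cos θ + √(L² − h²) = 15.889667 + 177.277978 = 193.167646

193.1676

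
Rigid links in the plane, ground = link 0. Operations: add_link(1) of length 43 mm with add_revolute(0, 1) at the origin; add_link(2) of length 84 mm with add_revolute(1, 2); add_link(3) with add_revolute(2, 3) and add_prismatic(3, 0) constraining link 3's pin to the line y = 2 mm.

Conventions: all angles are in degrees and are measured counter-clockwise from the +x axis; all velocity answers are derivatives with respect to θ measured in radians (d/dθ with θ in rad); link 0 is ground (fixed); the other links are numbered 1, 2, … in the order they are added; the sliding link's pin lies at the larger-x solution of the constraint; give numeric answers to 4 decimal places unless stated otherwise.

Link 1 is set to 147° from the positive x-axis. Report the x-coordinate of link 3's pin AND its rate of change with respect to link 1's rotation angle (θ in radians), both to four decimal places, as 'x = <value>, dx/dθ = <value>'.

geometry: r = 43 mm, L = 84 mm, e = 2 mm
crank pin P = (r cos θ, r sin θ) = (-36.062834, 23.419479)
h = r sin θ − e = 23.419479 − 2 = 21.419479
x = r cos θ + √(L² − h²) = -36.062834 + 81.223186 = 45.160352
dx/dθ = −r sin θ − h·r cos θ/√(L² − h²) (θ in radians; h = 21.419479) = -13.909299

x = 45.1604, dx/dθ = -13.9093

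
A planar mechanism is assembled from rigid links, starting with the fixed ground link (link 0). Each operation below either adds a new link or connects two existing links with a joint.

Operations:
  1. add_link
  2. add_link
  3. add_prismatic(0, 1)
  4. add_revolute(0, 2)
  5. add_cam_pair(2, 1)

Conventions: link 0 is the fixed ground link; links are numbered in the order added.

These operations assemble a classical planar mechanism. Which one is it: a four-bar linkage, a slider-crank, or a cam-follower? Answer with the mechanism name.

links: 3 (incl. ground); joints: 1 revolute, 1 prismatic, 1 higher (cam) pair, forming one closed loop
3 links, revolute + prismatic + higher pair in one loop → cam-follower

cam-follower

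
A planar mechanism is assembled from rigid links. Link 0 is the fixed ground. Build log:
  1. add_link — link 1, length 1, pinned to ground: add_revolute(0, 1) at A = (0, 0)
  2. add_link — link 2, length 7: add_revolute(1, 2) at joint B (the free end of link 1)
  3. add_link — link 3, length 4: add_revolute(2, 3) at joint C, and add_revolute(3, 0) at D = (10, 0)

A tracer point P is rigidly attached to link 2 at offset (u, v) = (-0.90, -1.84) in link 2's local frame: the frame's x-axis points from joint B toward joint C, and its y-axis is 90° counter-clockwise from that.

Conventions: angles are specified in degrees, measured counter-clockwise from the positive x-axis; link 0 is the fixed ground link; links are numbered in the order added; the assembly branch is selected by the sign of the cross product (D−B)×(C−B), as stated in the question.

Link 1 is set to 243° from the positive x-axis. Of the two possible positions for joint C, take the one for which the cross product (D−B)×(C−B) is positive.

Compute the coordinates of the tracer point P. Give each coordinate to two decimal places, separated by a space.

A=(0,0), D=(10.00,0)
B = A + 1.00·(cos243°, sin243°) = (-0.4540, -0.8910)
|BD| = 10.4919
circle(B,7.00) ∩ circle(D,4.00): a=6.8186, h=1.5833
  candidates: C₊=(6.2055,1.2656) cross=16.612; C₋=(6.4744,-1.8895) cross=-16.612
  branch + wants cross > 0 → take C=(6.2055,1.2656) (cross=16.612)
ex = (C−B)/|BC| = (0.9514,0.3081); ey = (-0.3081,0.9514)
P = B + -0.90·ex + -1.84·ey = (-0.7433,-2.9188)

-0.74 -2.92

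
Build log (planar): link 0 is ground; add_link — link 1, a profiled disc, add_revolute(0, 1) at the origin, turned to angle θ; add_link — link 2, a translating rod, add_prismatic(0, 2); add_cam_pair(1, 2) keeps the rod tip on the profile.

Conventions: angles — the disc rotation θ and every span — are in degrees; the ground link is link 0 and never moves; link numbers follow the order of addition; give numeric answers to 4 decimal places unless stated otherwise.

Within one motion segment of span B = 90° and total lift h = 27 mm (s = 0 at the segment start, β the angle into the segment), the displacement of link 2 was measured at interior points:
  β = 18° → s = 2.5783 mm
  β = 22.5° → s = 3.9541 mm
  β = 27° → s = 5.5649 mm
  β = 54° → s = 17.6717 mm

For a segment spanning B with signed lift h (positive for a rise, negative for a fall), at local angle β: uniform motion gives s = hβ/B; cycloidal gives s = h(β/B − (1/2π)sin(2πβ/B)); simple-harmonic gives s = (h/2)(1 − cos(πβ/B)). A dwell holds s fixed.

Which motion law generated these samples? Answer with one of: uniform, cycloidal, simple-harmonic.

candidates at β/B = r: uniform s = h·r (linear in β); cycloidal s = h·(r − sin(2πr)/(2π)); simple-harmonic s = (h/2)(1 − cos(πr))
β=18°: printed 2.5783 | uniform 5.4000, cycloidal 1.3131, simple-harmonic 2.5783
β=22.5°: printed 3.9541 | uniform 6.7500, cycloidal 2.4528, simple-harmonic 3.9541
β=27°: printed 5.5649 | uniform 8.1000, cycloidal 4.0131, simple-harmonic 5.5649
β=54°: printed 17.6717 | uniform 16.2000, cycloidal 18.7258, simple-harmonic 17.6717
only one law matches every sample → simple-harmonic

simple-harmonic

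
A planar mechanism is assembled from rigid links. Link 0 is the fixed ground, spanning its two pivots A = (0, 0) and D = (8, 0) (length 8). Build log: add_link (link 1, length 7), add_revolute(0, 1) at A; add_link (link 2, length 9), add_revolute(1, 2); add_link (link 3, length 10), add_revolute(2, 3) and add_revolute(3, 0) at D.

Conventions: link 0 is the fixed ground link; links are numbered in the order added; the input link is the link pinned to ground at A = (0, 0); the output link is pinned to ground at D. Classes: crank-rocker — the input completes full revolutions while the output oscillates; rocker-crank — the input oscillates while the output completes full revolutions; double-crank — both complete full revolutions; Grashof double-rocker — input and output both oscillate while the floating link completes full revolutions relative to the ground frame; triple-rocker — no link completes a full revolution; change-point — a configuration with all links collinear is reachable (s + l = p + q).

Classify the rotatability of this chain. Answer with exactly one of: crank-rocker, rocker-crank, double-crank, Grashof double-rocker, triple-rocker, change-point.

lengths: ground=8, input=7, coupler=9, output=10
sorted: s=7 (shortest), l=10 (longest), p+q=17
s + l = 17 vs p + q = 17
s + l = p + q → change-point (collinear configuration reachable)

change-point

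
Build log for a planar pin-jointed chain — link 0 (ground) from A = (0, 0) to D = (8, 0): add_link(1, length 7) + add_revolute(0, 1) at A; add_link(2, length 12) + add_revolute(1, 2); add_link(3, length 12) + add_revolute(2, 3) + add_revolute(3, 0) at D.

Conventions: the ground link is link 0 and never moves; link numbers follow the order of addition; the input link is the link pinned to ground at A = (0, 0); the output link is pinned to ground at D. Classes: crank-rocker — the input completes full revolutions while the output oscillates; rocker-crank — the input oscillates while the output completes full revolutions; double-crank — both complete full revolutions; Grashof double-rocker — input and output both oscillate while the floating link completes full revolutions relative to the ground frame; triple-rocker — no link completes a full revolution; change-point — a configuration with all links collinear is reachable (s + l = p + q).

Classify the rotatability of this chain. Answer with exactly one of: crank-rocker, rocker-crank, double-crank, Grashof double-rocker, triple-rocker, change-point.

lengths: ground=8, input=7, coupler=12, output=12
sorted: s=7 (shortest), l=12 (longest), p+q=20
s + l = 19 vs p + q = 20
s + l < p + q (Grashof) with shortest = input link → crank-rocker

crank-rocker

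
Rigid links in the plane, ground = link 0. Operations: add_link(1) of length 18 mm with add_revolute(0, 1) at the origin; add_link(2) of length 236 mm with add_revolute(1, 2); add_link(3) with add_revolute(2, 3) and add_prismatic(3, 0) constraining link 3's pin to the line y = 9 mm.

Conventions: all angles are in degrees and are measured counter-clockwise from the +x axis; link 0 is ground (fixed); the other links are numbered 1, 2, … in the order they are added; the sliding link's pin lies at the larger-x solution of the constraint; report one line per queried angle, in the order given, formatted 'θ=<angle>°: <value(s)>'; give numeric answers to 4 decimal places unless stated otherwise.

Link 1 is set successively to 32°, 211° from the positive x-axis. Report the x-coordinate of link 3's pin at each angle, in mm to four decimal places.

geometry: r = 18 mm, L = 236 mm, e = 9 mm
θ=32°: crank pin P = (r cos θ, r sin θ) = (15.264866, 9.538547)
θ=32°: h = r sin θ − e = 9.538547 − 9 = 0.538547
θ=32°: x = r cos θ + √(L² − h²) = 15.264866 + 235.999386 = 251.264251
θ=211°: crank pin P = (r cos θ, r sin θ) = (-15.429011, -9.270685)
θ=211°: h = r sin θ − e = -9.270685 − 9 = -18.270685
θ=211°: x = r cos θ + √(L² − h²) = -15.429011 + 235.291696 = 219.862684

θ=32°: 251.2643
θ=211°: 219.8627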